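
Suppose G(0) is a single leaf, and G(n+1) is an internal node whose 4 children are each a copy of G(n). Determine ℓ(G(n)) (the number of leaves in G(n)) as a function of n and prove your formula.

Claim: ℓ(G(n)) = 4^n.

Base case: ℓ(G(0)) = 1, and 4^0 = 1.
Assume ℓ(G(k)) = 4^k.
Then ℓ(G(k+1)) = 4·ℓ(G(k)) = 4·4^k = 4^{k+1}.
Hence ℓ(G(n)) = 4^n for every n ≥ 0, by induction.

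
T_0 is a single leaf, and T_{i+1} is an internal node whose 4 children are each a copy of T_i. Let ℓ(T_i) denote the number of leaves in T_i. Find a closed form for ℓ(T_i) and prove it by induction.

Claim: ℓ(T_i) = 4^i.

Base case: ℓ(T_0) = 1, and 4^0 = 1.
Assume ℓ(T_k) = 4^k.
Then ℓ(T_{k+1}) = 4·ℓ(T_k) = 4·4^k = 4^{k+1}.
By induction, ℓ(T_i) = 4^i for all i ≥ 0.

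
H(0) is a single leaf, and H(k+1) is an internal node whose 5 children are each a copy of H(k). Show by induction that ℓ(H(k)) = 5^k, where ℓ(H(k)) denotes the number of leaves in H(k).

Base case: ℓ(H(0)) = 1, and 5^0 = 1.
Assume ℓ(H(r)) = 5^r.
Then ℓ(H(r+1)) = 5·ℓ(H(r)) = 5·5^r = 5^{r+1}.
This completes the inductive step, so ℓ(H(k)) = 5^k for all k ≥ 0.

ℓ(H(k)) = 5^k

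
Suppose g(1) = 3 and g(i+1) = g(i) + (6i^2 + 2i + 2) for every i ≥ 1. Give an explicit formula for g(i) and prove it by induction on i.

Claim: g(i) = 2i^3 − 2i^2 + 2i + 1.

Base case: g(1) = 3, and 2·1^3 − 2·1^2 + 2·1 + 1 = 3.
Assume g(r) = 2r^3 − 2r^2 + 2r + 1.
Then g(r+1) = g(r) + (6r^2 + 2r + 2) = (2r^3 − 2r^2 + 2r + 1) + (6r^2 + 2r + 2) = 2r^3 + 4r^2 + 4r + 3,
and 2·(r+1)^3 − 2·(r+1)^2 + 2·(r+1) + 1 = 2r^3 + 4r^2 + 4r + 3.
By induction, g(i) = 2i^3 − 2i^2 + 2i + 1 for all i ≥ 1.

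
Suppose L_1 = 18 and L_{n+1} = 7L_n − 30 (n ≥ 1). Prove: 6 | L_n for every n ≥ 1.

Base case: L_1 = 18 = 6·3, so 6 | L_1.
Assume 6 | L_m, so L_m = 6t for some integer t.
Then L_{m+1} = 7L_m − 30 = 7·(6t) − 30 = 6(7t − 5), so 6 | L_{m+1}.
Hence 6 | L_n for every n ≥ 1, by induction.

6 | L_n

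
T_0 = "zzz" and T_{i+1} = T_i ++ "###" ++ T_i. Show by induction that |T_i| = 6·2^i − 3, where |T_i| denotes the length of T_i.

Base case: |T_0| = 3, and 6·2^0 − 3 = 3.
Assume |T_k| = 6·2^k − 3.
Then |T_{k+1}| = |T_k| + 3 + |T_k| = 2|T_k| + 3 = 2(6·2^k − 3) + 3 = 6·2^{k+1} − 6 + 3 = 6·2^{k+1} − 3.
So the formula holds for k+1, and by induction |T_i| = 6·2^i − 3 for all i ≥ 0.

|T_i| = 6·2^i − 3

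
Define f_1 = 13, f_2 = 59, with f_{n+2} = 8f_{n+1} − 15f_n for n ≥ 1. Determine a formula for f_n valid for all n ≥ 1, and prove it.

Claim: f_n = 3^n + 2·5^n.

Base cases: f_1 = 13 and 3^1 + 2·5^1 = 13; f_2 = 59 and 3^2 + 2·5^2 = 59.
Assume f_j = 3^j + 2·5^j for all 1 ≤ j ≤ k, where k ≥ 2.
Then f_{k+1} = 8f_k − 15f_{k−1} = 8·(3^k + 2·5^k) − 15·(3^{k−1} + 2·5^{k−1}) = (8·3 − 15)3^{k−1} + 2·(8·5 − 15)5^{k−1} = 9·3^{k−1} + 50·5^{k−1} = 3^{k+1} + 2·5^{k+1}.
So the formula holds for k+1, and by strong induction f_n = 3^n + 2·5^n for all n ≥ 1.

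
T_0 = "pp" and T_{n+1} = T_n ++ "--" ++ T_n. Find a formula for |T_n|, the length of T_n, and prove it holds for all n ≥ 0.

Claim: |T_n| = 2^{n+2} − 2.

Base case: |T_0| = 2, and 2^{0+2} − 2 = 2.
Assume |T_k| = 2^{k+2} − 2.
Then |T_{k+1}| = |T_k| + 2 + |T_k| = 2|T_k| + 2 = 2(2^{k+2} − 2) + 2 = 2^{k+3} − 4 + 2 = 2^{k+3} − 2.
By induction, |T_n| = 2^{n+2} − 2 for all n ≥ 0.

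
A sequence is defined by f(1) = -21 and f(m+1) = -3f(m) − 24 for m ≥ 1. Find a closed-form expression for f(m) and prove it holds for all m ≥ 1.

Claim: f(m) = 5·(-3)^m − 6.

Base case: f(1) = -21, and 5·(-3)^1 − 6 = -15 − 6 = -21.
Assume f(k) = 5·(-3)^k − 6 for some k ≥ 1.
Then f(k+1) = -3f(k) − 24 = -3·(5·(-3)^k − 6) − 24 = -15·(-3)^k + 18 − 24 = 5·(-3)^{k+1} − 6.
By induction, f(m) = 5·(-3)^m − 6 for all m ≥ 1.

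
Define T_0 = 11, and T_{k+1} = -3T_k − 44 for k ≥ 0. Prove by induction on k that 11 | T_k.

Base case: T_0 = 11 = 11·1, so 11 | T_0.
Assume 11 | T_j, so T_j = 11t for some integer t.
Then T_{j+1} = -3T_j − 44 = -3·(11t) − 44 = 11(-3t − 4), so 11 | T_{j+1}.
By induction, 11 | T_k for all k ≥ 0.

11 | T_k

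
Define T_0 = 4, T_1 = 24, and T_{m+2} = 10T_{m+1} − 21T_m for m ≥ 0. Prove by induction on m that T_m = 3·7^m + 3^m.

Base cases: T_0 = 4 and 3·7^0 + 3^0 = 4; T_1 = 24 and 3·7^1 + 3^1 = 24.
Assume T_j = 3·7^j + 3^j for all 0 ≤ j ≤ k, where k ≥ 1.
Then T_{k+1} = 10T_k − 21T_{k−1} = 10·(3·7^k + 3^k) − 21·(3·7^{k−1} + 3^{k−1}) = 3·(10·7 − 21)7^{k−1} + (10·3 − 21)3^{k−1} = 147·7^{k−1} + 9·3^{k−1} = 3·7^{k+1} + 3^{k+1}.
This completes the inductive step, so T_m = 3·7^m + 3^m for all m ≥ 0.

T_m = 3·7^m + 3^m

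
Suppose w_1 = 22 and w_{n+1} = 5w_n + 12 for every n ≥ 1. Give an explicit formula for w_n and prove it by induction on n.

Claim: w_n = 5^{n+1} − 3.

Base case: w_1 = 22, and 5^{1+1} − 3 = 25 − 3 = 22.
Assume w_m = 5^{m+1} − 3 for some m ≥ 1.
Then w_{m+1} = 5w_m + 12 = 5·(5^{m+1} − 3) + 12 = 5^{m+2} − 15 + 12 = 5^{m+2} − 3.
So the formula holds for m+1, and by induction w_n = 5^{n+1} − 3 for all n ≥ 1.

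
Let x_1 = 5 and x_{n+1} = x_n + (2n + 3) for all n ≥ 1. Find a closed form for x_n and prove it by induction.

Claim: x_n = n^2 + 2n + 2.

Base case: x_1 = 5, and 1^2 + 2·1 + 2 = 5.
Assume x_k = k^2 + 2k + 2.
Then x_{k+1} = x_k + (2k + 3) = (k^2 + 2k + 2) + (2k + 3) = k^2 + 4k + 5,
and (k+1)^2 + 2·(k+1) + 2 = k^2 + 4k + 5.
Hence x_n = n^2 + 2n + 2 for every n ≥ 1, by induction.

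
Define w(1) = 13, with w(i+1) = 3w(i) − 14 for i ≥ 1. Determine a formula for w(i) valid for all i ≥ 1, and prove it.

Claim: w(i) = 2·3^i + 7.

Base case: w(1) = 13, and 2·3^1 + 7 = 6 + 7 = 13.
Assume w(r) = 2·3^r + 7 for some r ≥ 1.
Then w(r+1) = 3w(r) − 14 = 3·(2·3^r + 7) − 14 = 6·3^r + 21 − 14 = 2·3^{r+1} + 7.
So the formula holds for r+1, and by induction w(i) = 2·3^i + 7 for all i ≥ 1.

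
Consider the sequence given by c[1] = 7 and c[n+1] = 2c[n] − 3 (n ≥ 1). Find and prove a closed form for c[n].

Claim: c[n] = 2^{n+1} + 3.

Base case: c[1] = 7, and 2^{1+1} + 3 = 4 + 3 = 7.
Assume c[j] = 2^{j+1} + 3 for some j ≥ 1.
Then c[j+1] = 2c[j] − 3 = 2·(2^{j+1} + 3) − 3 = 2^{j+2} + 6 − 3 = 2^{j+2} + 3.
This completes the inductive step, so c[n] = 2^{n+1} + 3 for all n ≥ 1.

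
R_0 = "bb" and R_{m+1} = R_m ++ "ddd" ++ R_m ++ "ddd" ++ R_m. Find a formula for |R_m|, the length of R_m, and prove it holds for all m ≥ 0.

Claim: |R_m| = 5·3^m − 3.

Base case: |R_0| = 2, and 5·3^0 − 3 = 2.
Assume |R_r| = 5·3^r − 3.
Then |R_{r+1}| = 3|R_r| + 6 = 3(5·3^r − 3) + 6 = 5·3^{r+1} − 9 + 6 = 5·3^{r+1} − 3.
So the formula holds for r+1, and by induction |R_m| = 5·3^m − 3 for all m ≥ 0.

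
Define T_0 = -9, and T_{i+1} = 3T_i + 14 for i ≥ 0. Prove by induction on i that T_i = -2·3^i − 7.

Base case: T_0 = -9, and -2·3^0 − 7 = -2 − 7 = -9.
Assume T_r = -2·3^r − 7 for some r ≥ 0.
Then T_{r+1} = 3T_r + 14 = 3·(-2·3^r − 7) + 14 = -6·3^r − 21 + 14 = -2·3^{r+1} − 7.
So the formula holds for r+1, and by induction T_i = -2·3^i − 7 for all i ≥ 0.

T_i = -2·3^i − 7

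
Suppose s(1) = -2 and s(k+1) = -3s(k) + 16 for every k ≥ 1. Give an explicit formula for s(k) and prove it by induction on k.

Claim: s(k) = 2·(-3)^k + 4.

Base case: s(1) = -2, and 2·(-3)^1 + 4 = -6 + 4 = -2.
Assume s(m) = 2·(-3)^m + 4 for some m ≥ 1.
Then s(m+1) = -3s(m) + 16 = -3·(2·(-3)^m + 4) + 16 = -6·(-3)^m − 12 + 16 = 2·(-3)^{m+1} + 4.
This completes the inductive step, so s(k) = 2·(-3)^k + 4 for all k ≥ 1.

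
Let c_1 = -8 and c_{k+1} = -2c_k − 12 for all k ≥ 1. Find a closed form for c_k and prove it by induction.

Claim: c_k = 2·(-2)^k − 4.

Base case: c_1 = -8, and 2·(-2)^1 − 4 = -4 − 4 = -8.
Assume c_j = 2·(-2)^j − 4 for some j ≥ 1.
Then c_{j+1} = -2c_j − 12 = -2·(2·(-2)^j − 4) − 12 = -4·(-2)^j + 8 − 12 = 2·(-2)^{j+1} − 4.
Hence c_k = 2·(-2)^k − 4 for every k ≥ 1, by induction.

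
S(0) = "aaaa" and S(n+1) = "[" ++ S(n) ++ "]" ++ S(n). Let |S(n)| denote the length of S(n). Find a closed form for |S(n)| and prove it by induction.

Claim: |S(n)| = 6·2^n − 2.

Base case: |S(0)| = 4, and 6·2^0 − 2 = 4.
Assume |S(r)| = 6·2^r − 2.
Then |S(r+1)| = 1 + |S(r)| + 1 + |S(r)| = 2|S(r)| + 2 = 2(6·2^r − 2) + 2 = 6·2^{r+1} − 4 + 2 = 6·2^{r+1} − 2.
This completes the inductive step, so |S(n)| = 6·2^n − 2 for all n ≥ 0.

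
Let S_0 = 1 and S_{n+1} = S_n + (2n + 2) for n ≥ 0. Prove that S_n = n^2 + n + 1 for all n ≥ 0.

Base case: S_0 = 1, and 0^2 + 0 + 1 = 1.
Assume S_k = k^2 + k + 1.
Then S_{k+1} = S_k + (2k + 2) = (k^2 + k + 1) + (2k + 2) = k^2 + 3k + 3,
and (k+1)^2 + (k+1) + 1 = k^2 + 3k + 3.
By induction, S_n = n^2 + n + 1 for all n ≥ 0.

S_n = n^2 + n + 1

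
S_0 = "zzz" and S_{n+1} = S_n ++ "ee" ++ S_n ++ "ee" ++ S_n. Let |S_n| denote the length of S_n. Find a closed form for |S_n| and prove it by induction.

Claim: |S_n| = 5·3^n − 2.

Base case: |S_0| = 3, and 5·3^0 − 2 = 3.
Assume |S_k| = 5·3^k − 2.
Then |S_{k+1}| = 3|S_k| + 4 = 3(5·3^k − 2) + 4 = 5·3^{k+1} − 6 + 4 = 5·3^{k+1} − 2.
By induction, |S_n| = 5·3^n − 2 for all n ≥ 0.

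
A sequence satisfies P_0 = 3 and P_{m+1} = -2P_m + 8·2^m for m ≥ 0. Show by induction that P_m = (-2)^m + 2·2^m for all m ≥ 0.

Base case: P_0 = 3, and (-2)^0 + 2·2^0 = 1 + 2 = 3.
Assume P_k = (-2)^k + 2·2^k for some k ≥ 0.
Then P_{k+1} = -2P_k + 8·2^k = -2·((-2)^k + 2·2^k) + 8·2^k = (-2)^{k+1} − 4·2^k + 8·2^k = (-2)^{k+1} + 4·2^k = (-2)^{k+1} + 2·2^{k+1}.
This completes the inductive step, so P_m = (-2)^m + 2·2^m for all m ≥ 0.

P_m = (-2)^m + 2·2^m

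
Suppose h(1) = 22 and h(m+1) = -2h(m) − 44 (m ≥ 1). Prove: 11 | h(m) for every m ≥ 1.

Base case: h(1) = 22 = 11·2, so 11 | h(1).
Assume 11 | h(j), so h(j) = 11t for some integer t.
Then h(j+1) = -2h(j) − 44 = -2·(11t) − 44 = 11(-2t − 4), so 11 | h(j+1).
This completes the inductive step, so 11 | h(m) for all m ≥ 1.

11 | h(m)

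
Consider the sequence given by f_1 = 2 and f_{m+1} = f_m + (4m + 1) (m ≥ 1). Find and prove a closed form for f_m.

Claim: f_m = 2m^2 − m + 1.

Base case: f_1 = 2, and 2·1^2 − 1 + 1 = 2.
Assume f_k = 2k^2 − k + 1.
Then f_{k+1} = f_k + (4k + 1) = (2k^2 − k + 1) + (4k + 1) = 2k^2 + 3k + 2,
and 2·(k+1)^2 − (k+1) + 1 = 2k^2 + 3k + 2.
This completes the inductive step, so f_m = 2m^2 − m + 1 for all m ≥ 1.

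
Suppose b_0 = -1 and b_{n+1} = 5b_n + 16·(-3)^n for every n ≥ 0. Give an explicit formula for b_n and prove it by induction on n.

Claim: b_n = 5^n − 2·(-3)^n.

Base case: b_0 = -1, and 5^0 − 2·(-3)^0 = 1 − 2 = -1.
Assume b_j = 5^j − 2·(-3)^j for some j ≥ 0.
Then b_{j+1} = 5b_j + 16·(-3)^j = 5·(5^j − 2·(-3)^j) + 16·(-3)^j = 5^{j+1} − 10·(-3)^j + 16·(-3)^j = 5^{j+1} + 6·(-3)^j = 5^{j+1} − 2·(-3)^{j+1}.
Hence b_n = 5^n − 2·(-3)^n for every n ≥ 0, by induction.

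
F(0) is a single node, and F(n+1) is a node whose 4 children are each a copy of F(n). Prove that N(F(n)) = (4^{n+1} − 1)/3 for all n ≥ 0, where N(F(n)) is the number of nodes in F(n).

Base case: N(F(0)) = 1, and (4^{0+1} − 1)/3 = 1.
Assume N(F(m)) = (4^{m+1} − 1)/3.
Then N(F(m+1)) = 1 + 4N(F(m)) = 1 + 4·(4^{m+1} − 1)/3 = 1 + (4^{m+2} − 4)/3 = (3 + 4^{m+2} − 4)/3 = (4^{m+2} − 1)/3.
This completes the inductive step, so N(F(n)) = (4^{n+1} − 1)/3 for all n ≥ 0.

N(F(n)) = (4^{n+1} − 1)/3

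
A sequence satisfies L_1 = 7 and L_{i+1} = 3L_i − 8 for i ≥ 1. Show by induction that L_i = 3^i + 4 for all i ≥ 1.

Base case: L_1 = 7, and 3^1 + 4 = 3 + 4 = 7.
Assume L_r = 3^r + 4 for some r ≥ 1.
Then L_{r+1} = 3L_r − 8 = 3·(3^r + 4) − 8 = 3^{r+1} + 12 − 8 = 3^{r+1} + 4.
So the formula holds for r+1, and by induction L_i = 3^i + 4 for all i ≥ 1.

L_i = 3^i + 4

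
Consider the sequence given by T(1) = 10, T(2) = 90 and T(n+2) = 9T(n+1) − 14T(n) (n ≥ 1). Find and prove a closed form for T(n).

Claim: T(n) = 2·7^n − 2·2^n.

Base cases: T(1) = 10 and 2·7^1 − 2·2^1 = 10; T(2) = 90 and 2·7^2 − 2·2^2 = 90.
Assume T(j) = 2·7^j − 2·2^j for all 1 ≤ j ≤ k, where k ≥ 2.
Then T(k+1) = 9T(k) − 14T(k−1) = 9·(2·7^k − 2·2^k) − 14·(2·7^{k−1} − 2·2^{k−1}) = 2·(9·7 − 14)7^{k−1} − 2·(9·2 − 14)2^{k−1} = 98·7^{k−1} − 8·2^{k−1} = 2·7^{k+1} − 2·2^{k+1}.
By strong induction, T(n) = 2·7^n − 2·2^n for all n ≥ 1.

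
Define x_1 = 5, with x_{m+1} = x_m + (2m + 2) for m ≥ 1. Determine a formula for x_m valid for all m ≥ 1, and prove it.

Claim: x_m = m^2 + m + 3.

Base case: x_1 = 5, and 1^2 + 1 + 3 = 5.
Assume x_r = r^2 + r + 3.
Then x_{r+1} = x_r + (2r + 2) = (r^2 + r + 3) + (2r + 2) = r^2 + 3r + 5,
and (r+1)^2 + (r+1) + 3 = r^2 + 3r + 5.
This completes the inductive step, so x_m = m^2 + m + 3 for all m ≥ 1.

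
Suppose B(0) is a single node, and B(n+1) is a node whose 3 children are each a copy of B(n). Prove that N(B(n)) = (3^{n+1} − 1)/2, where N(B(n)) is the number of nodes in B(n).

Base case: N(B(0)) = 1, and (3^{0+1} − 1)/2 = 1.
Assume N(B(r)) = (3^{r+1} − 1)/2.
Then N(B(r+1)) = 1 + 3N(B(r)) = 1 + 3·(3^{r+1} − 1)/2 = 1 + (3^{r+2} − 3)/2 = (2 + 3^{r+2} − 3)/2 = (3^{r+2} − 1)/2.
This completes the inductive step, so N(B(n)) = (3^{n+1} − 1)/2 for all n ≥ 0.

N(B(n)) = (3^{n+1} − 1)/2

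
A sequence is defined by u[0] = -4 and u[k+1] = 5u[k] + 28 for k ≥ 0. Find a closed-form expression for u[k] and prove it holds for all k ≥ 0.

Claim: u[k] = 3·5^k − 7.

Base case: u[0] = -4, and 3·5^0 − 7 = 3 − 7 = -4.
Assume u[j] = 3·5^j − 7 for some j ≥ 0.
Then u[j+1] = 5u[j] + 28 = 5·(3·5^j − 7) + 28 = 15·5^j − 35 + 28 = 3·5^{j+1} − 7.
This completes the inductive step, so u[k] = 3·5^k − 7 for all k ≥ 0.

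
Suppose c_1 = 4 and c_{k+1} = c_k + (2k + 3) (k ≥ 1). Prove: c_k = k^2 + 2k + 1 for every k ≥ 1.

Base case: c_1 = 4, and 1^2 + 2·1 + 1 = 4.
Assume c_m = m^2 + 2m + 1.
Then c_{m+1} = c_m + (2m + 3) = (m^2 + 2m + 1) + (2m + 3) = m^2 + 4m + 4,
and (m+1)^2 + 2·(m+1) + 1 = m^2 + 4m + 4.
Hence c_k = k^2 + 2k + 1 for every k ≥ 1, by induction.

c_k = k^2 + 2k + 1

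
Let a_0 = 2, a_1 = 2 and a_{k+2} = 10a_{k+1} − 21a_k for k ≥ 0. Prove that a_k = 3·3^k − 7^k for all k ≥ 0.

Base cases: a_0 = 2 and 3·3^0 − 7^0 = 2; a_1 = 2 and 3·3^1 − 7^1 = 2.
Assume a_j = 3·3^j − 7^j for all 0 ≤ j ≤ m, where m ≥ 1.
Then a_{m+1} = 10a_m − 21a_{m−1} = 10·(3·3^m − 7^m) − 21·(3·3^{m−1} − 7^{m−1}) = 3·(10·3 − 21)3^{m−1} − (10·7 − 21)7^{m−1} = 27·3^{m−1} − 49·7^{m−1} = 3·3^{m+1} − 7^{m+1}.
Hence a_k = 3·3^k − 7^k for every k ≥ 0, by strong induction.

a_k = 3·3^k − 7^k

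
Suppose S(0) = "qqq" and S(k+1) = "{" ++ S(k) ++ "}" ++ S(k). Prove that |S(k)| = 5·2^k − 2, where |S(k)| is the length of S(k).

Base case: |S(0)| = 3, and 5·2^0 − 2 = 3.
Assume |S(m)| = 5·2^m − 2.
Then |S(m+1)| = 1 + |S(m)| + 1 + |S(m)| = 2|S(m)| + 2 = 2(5·2^m − 2) + 2 = 5·2^{m+1} − 4 + 2 = 5·2^{m+1} − 2.
By induction, |S(k)| = 5·2^k − 2 for all k ≥ 0.

|S(k)| = 5·2^k − 2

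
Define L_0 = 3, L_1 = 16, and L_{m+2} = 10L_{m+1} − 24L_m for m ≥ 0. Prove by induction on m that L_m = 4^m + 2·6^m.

Base cases: L_0 = 3 and 4^0 + 2·6^0 = 3; L_1 = 16 and 4^1 + 2·6^1 = 16.
Assume L_i = 4^i + 2·6^i for all 0 ≤ i ≤ j, where j ≥ 1.
Then L_{j+1} = 10L_j − 24L_{j−1} = 10·(4^j + 2·6^j) − 24·(4^{j−1} + 2·6^{j−1}) = (10·4 − 24)4^{j−1} + 2·(10·6 − 24)6^{j−1} = 16·4^{j−1} + 72·6^{j−1} = 4^{j+1} + 2·6^{j+1}.
So the formula holds for j+1, and by strong induction L_m = 4^m + 2·6^m for all m ≥ 0.

L_m = 4^m + 2·6^m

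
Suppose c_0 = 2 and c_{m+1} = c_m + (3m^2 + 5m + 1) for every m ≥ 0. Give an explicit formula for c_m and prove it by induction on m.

Claim: c_m = m^3 + m^2 − m + 2.

Base case: c_0 = 2, and 0^3 + 0^2 − 0 + 2 = 2.
Assume c_k = k^3 + k^2 − k + 2.
Then c_{k+1} = c_k + (3k^2 + 5k + 1) = (k^3 + k^2 − k + 2) + (3k^2 + 5k + 1) = k^3 + 4k^2 + 4k + 3,
and (k+1)^3 + (k+1)^2 − (k+1) + 2 = k^3 + 4k^2 + 4k + 3.
This completes the inductive step, so c_m = m^3 + m^2 − m + 2 for all m ≥ 0.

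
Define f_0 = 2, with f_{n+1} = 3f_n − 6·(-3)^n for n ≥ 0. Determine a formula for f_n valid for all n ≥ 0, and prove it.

Claim: f_n = 3^n + (-3)^n.

Base case: f_0 = 2, and 3^0 + (-3)^0 = 1 + 1 = 2.
Assume f_j = 3^j + (-3)^j for some j ≥ 0.
Then f_{j+1} = 3f_j − 6·(-3)^j = 3·(3^j + (-3)^j) − 6·(-3)^j = 3^{j+1} + 3·(-3)^j − 6·(-3)^j = 3^{j+1} − 3·(-3)^j = 3^{j+1} + (-3)^{j+1}.
So the formula holds for j+1, and by induction f_n = 3^n + (-3)^n for all n ≥ 0.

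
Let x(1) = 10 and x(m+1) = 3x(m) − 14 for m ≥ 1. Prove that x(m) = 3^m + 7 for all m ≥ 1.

Base case: x(1) = 10, and 3^1 + 7 = 3 + 7 = 10.
Assume x(k) = 3^k + 7 for some k ≥ 1.
Then x(k+1) = 3x(k) − 14 = 3·(3^k + 7) − 14 = 3^{k+1} + 21 − 14 = 3^{k+1} + 7.
Hence x(m) = 3^m + 7 for every m ≥ 1, by induction.

x(m) = 3^m + 7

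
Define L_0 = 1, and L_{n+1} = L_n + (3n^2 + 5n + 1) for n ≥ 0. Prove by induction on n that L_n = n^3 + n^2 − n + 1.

Base case: L_0 = 1, and 0^3 + 0^2 − 0 + 1 = 1.
Assume L_m = m^3 + m^2 − m + 1.
Then L_{m+1} = L_m + (3m^2 + 5m + 1) = (m^3 + m^2 − m + 1) + (3m^2 + 5m + 1) = m^3 + 4m^2 + 4m + 2,
and (m+1)^3 + (m+1)^2 − (m+1) + 1 = m^3 + 4m^2 + 4m + 2.
By induction, L_n = n^3 + n^2 − n + 1 for all n ≥ 0.

L_n = n^3 + n^2 − n + 1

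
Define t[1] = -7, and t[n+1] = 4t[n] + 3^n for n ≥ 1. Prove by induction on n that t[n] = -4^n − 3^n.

Base case: t[1] = -7, and -4^1 − 3^1 = -4 − 3 = -7.
Assume t[j] = -4^j − 3^j for some j ≥ 1.
Then t[j+1] = 4t[j] + 3^j = 4·(-4^j − 3^j) + 3^j = -4^{j+1} − 4·3^j + 3^j = -4^{j+1} − 3·3^j = -4^{j+1} − 3^{j+1}.
This completes the inductive step, so t[n] = -4^n − 3^n for all n ≥ 1.

t[n] = -4^n − 3^n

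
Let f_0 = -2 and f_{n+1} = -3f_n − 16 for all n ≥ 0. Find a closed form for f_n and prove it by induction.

Claim: f_n = 2·(-3)^n − 4.

Base case: f_0 = -2, and 2·(-3)^0 − 4 = 2 − 4 = -2.
Assume f_k = 2·(-3)^k − 4 for some k ≥ 0.
Then f_{k+1} = -3f_k − 16 = -3·(2·(-3)^k − 4) − 16 = -6·(-3)^k + 12 − 16 = 2·(-3)^{k+1} − 4.
By induction, f_n = 2·(-3)^n − 4 for all n ≥ 0.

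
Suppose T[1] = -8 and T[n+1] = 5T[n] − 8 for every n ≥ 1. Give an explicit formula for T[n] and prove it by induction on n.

Claim: T[n] = -2·5^n + 2.

Base case: T[1] = -8, and -2·5^1 + 2 = -10 + 2 = -8.
Assume T[m] = -2·5^m + 2 for some m ≥ 1.
Then T[m+1] = 5T[m] − 8 = 5·(-2·5^m + 2) − 8 = -10·5^m + 10 − 8 = -2·5^{m+1} + 2.
Hence T[n] = -2·5^n + 2 for every n ≥ 1, by induction.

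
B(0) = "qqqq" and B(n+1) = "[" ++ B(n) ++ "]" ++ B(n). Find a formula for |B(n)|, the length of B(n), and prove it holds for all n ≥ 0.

Claim: |B(n)| = 6·2^n − 2.

Base case: |B(0)| = 4, and 6·2^0 − 2 = 4.
Assume |B(r)| = 6·2^r − 2.
Then |B(r+1)| = 1 + |B(r)| + 1 + |B(r)| = 2|B(r)| + 2 = 2(6·2^r − 2) + 2 = 6·2^{r+1} − 4 + 2 = 6·2^{r+1} − 2.
Hence |B(n)| = 6·2^n − 2 for every n ≥ 0, by induction.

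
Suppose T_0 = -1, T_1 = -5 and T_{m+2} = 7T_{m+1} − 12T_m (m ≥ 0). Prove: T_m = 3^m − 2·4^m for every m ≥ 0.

Base cases: T_0 = -1 and 3^0 − 2·4^0 = -1; T_1 = -5 and 3^1 − 2·4^1 = -5.
Assume T_j = 3^j − 2·4^j for all 0 ≤ j ≤ k, where k ≥ 1.
Then T_{k+1} = 7T_k − 12T_{k−1} = 7·(3^k − 2·4^k) − 12·(3^{k−1} − 2·4^{k−1}) = (7·3 − 12)3^{k−1} − 2·(7·4 − 12)4^{k−1} = 9·3^{k−1} − 32·4^{k−1} = 3^{k+1} − 2·4^{k+1}.
By strong induction, T_m = 3^m − 2·4^m for all m ≥ 0.

T_m = 3^m − 2·4^m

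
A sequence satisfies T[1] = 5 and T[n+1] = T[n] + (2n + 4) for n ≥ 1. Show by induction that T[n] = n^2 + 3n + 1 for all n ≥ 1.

Base case: T[1] = 5, and 1^2 + 3·1 + 1 = 5.
Assume T[k] = k^2 + 3k + 1.
Then T[k+1] = T[k] + (2k + 4) = (k^2 + 3k + 1) + (2k + 4) = k^2 + 5k + 5,
and (k+1)^2 + 3·(k+1) + 1 = k^2 + 5k + 5.
By induction, T[n] = n^2 + 3n + 1 for all n ≥ 1.

T[n] = n^2 + 3n + 1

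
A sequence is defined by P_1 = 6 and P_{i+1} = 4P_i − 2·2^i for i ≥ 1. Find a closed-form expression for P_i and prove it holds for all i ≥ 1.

Claim: P_i = 4^i + 2^i.

Base case: P_1 = 6, and 4^1 + 2^1 = 4 + 2 = 6.
Assume P_m = 4^m + 2^m for some m ≥ 1.
Then P_{m+1} = 4P_m − 2·2^m = 4·(4^m + 2^m) − 2·2^m = 4^{m+1} + 4·2^m − 2·2^m = 4^{m+1} + 2·2^m = 4^{m+1} + 2^{m+1}.
By induction, P_i = 4^i + 2^i for all i ≥ 1.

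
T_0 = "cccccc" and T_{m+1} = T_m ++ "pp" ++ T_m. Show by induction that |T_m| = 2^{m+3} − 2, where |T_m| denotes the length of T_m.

Base case: |T_0| = 6, and 2^{0+3} − 2 = 6.
Assume |T_k| = 2^{k+3} − 2.
Then |T_{k+1}| = |T_k| + 2 + |T_k| = 2|T_k| + 2 = 2(2^{k+3} − 2) + 2 = 2^{k+1+3} − 4 + 2 = 2^{k+1+3} − 2.
So the formula holds for k+1, and by induction |T_m| = 2^{m+3} − 2 for all m ≥ 0.

|T_m| = 2^{m+3} − 2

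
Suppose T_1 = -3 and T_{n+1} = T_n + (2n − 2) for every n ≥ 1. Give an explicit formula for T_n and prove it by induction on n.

Claim: T_n = n^2 − 3n − 1.

Base case: T_1 = -3, and 1^2 − 3·1 − 1 = -3.
Assume T_r = r^2 − 3r − 1.
Then T_{r+1} = T_r + (2r − 2) = (r^2 − 3r − 1) + (2r − 2) = r^2 − r − 3,
and (r+1)^2 − 3·(r+1) − 1 = r^2 − r − 3.
By induction, T_n = n^2 − 3n − 1 for all n ≥ 1.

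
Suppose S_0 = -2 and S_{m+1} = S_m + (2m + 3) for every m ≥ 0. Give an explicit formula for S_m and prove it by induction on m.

Claim: S_m = m^2 + 2m − 2.

Base case: S_0 = -2, and 0^2 + 2·0 − 2 = -2.
Assume S_r = r^2 + 2r − 2.
Then S_{r+1} = S_r + (2r + 3) = (r^2 + 2r − 2) + (2r + 3) = r^2 + 4r + 1,
and (r+1)^2 + 2·(r+1) − 2 = r^2 + 4r + 1.
By induction, S_m = m^2 + 2m − 2 for all m ≥ 0.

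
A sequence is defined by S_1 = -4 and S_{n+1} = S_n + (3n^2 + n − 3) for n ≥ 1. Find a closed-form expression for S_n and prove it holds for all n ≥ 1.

Claim: S_n = n^3 − n^2 − 3n − 1.

Base case: S_1 = -4, and 1^3 − 1^2 − 3·1 − 1 = -4.
Assume S_k = k^3 − k^2 − 3k − 1.
Then S_{k+1} = S_k + (3k^2 + k − 3) = (k^3 − k^2 − 3k − 1) + (3k^2 + k − 3) = k^3 + 2k^2 − 2k − 4,
and (k+1)^3 − (k+1)^2 − 3·(k+1) − 1 = k^3 + 2k^2 − 2k − 4.
By induction, S_n = n^3 − n^2 − 3n − 1 for all n ≥ 1.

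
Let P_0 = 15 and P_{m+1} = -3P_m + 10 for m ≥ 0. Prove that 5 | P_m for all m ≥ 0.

Base case: P_0 = 15 = 5·3, so 5 | P_0.
Assume 5 | P_r, so P_r = 5t for some integer t.
Then P_{r+1} = -3P_r + 10 = -3·(5t) + 10 = 5(-3t + 2), so 5 | P_{r+1}.
This completes the inductive step, so 5 | P_m for all m ≥ 0.

5 | P_m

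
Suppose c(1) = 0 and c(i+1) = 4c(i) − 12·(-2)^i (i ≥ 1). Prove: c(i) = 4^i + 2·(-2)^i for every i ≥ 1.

Base case: c(1) = 0, and 4^1 + 2·(-2)^1 = 4 − 4 = 0.
Assume c(m) = 4^m + 2·(-2)^m for some m ≥ 1.
Then c(m+1) = 4c(m) − 12·(-2)^m = 4·(4^m + 2·(-2)^m) − 12·(-2)^m = 4^{m+1} + 8·(-2)^m − 12·(-2)^m = 4^{m+1} − 4·(-2)^m = 4^{m+1} + 2·(-2)^{m+1}.
By induction, c(i) = 4^i + 2·(-2)^i for all i ≥ 1.

c(i) = 4^i + 2·(-2)^i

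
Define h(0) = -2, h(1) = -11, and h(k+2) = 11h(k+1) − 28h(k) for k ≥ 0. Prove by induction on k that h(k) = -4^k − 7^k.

Base cases: h(0) = -2 and -4^0 − 7^0 = -2; h(1) = -11 and -4^1 − 7^1 = -11.
Assume h(i) = -4^i − 7^i for all 0 ≤ i ≤ j, where j ≥ 1.
Then h(j+1) = 11h(j) − 28h(j−1) = 11·(-4^j − 7^j) − 28·(-4^{j−1} − 7^{j−1}) = -(11·4 − 28)4^{j−1} − (11·7 − 28)7^{j−1} = -16·4^{j−1} − 49·7^{j−1} = -4^{j+1} − 7^{j+1}.
By strong induction, h(k) = -4^k − 7^k for all k ≥ 0.

h(k) = -4^k − 7^k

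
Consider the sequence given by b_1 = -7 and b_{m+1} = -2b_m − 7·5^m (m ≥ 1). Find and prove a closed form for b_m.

Claim: b_m = (-2)^m − 5^m.

Base case: b_1 = -7, and (-2)^1 − 5^1 = -2 − 5 = -7.
Assume b_k = (-2)^k − 5^k for some k ≥ 1.
Then b_{k+1} = -2b_k − 7·5^k = -2·((-2)^k − 5^k) − 7·5^k = (-2)^{k+1} + 2·5^k − 7·5^k = (-2)^{k+1} − 5·5^k = (-2)^{k+1} − 5^{k+1}.
This completes the inductive step, so b_m = (-2)^m − 5^m for all m ≥ 1.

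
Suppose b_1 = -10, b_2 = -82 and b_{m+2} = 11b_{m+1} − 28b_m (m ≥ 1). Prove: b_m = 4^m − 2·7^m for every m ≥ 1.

Base cases: b_1 = -10 and 4^1 − 2·7^1 = -10; b_2 = -82 and 4^2 − 2·7^2 = -82.
Assume b_i = 4^i − 2·7^i for all 1 ≤ i ≤ j, where j ≥ 2.
Then b_{j+1} = 11b_j − 28b_{j−1} = 11·(4^j − 2·7^j) − 28·(4^{j−1} − 2·7^{j−1}) = (11·4 − 28)4^{j−1} − 2·(11·7 − 28)7^{j−1} = 16·4^{j−1} − 98·7^{j−1} = 4^{j+1} − 2·7^{j+1}.
This completes the inductive step, so b_m = 4^m − 2·7^m for all m ≥ 1.

b_m = 4^m − 2·7^m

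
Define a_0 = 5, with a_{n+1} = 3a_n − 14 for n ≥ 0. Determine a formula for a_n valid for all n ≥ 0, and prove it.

Claim: a_n = -2·3^n + 7.

Base case: a_0 = 5, and -2·3^0 + 7 = -2 + 7 = 5.
Assume a_j = -2·3^j + 7 for some j ≥ 0.
Then a_{j+1} = 3a_j − 14 = 3·(-2·3^j + 7) − 14 = -6·3^j + 21 − 14 = -2·3^{j+1} + 7.
Hence a_n = -2·3^n + 7 for every n ≥ 0, by induction.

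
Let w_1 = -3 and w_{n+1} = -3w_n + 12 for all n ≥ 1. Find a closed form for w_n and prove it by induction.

Claim: w_n = 2·(-3)^n + 3.

Base case: w_1 = -3, and 2·(-3)^1 + 3 = -6 + 3 = -3.
Assume w_k = 2·(-3)^k + 3 for some k ≥ 1.
Then w_{k+1} = -3w_k + 12 = -3·(2·(-3)^k + 3) + 12 = -6·(-3)^k − 9 + 12 = 2·(-3)^{k+1} + 3.
So the formula holds for k+1, and by induction w_n = 2·(-3)^n + 3 for all n ≥ 1.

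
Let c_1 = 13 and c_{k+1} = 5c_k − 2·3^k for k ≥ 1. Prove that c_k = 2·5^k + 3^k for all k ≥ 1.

Base case: c_1 = 13, and 2·5^1 + 3^1 = 10 + 3 = 13.
Assume c_j = 2·5^j + 3^j for some j ≥ 1.
Then c_{j+1} = 5c_j − 2·3^j = 5·(2·5^j + 3^j) − 2·3^j = 2·5^{j+1} + 5·3^j − 2·3^j = 2·5^{j+1} + 3·3^j = 2·5^{j+1} + 3^{j+1}.
Hence c_k = 2·5^k + 3^k for every k ≥ 1, by induction.

c_k = 2·5^k + 3^k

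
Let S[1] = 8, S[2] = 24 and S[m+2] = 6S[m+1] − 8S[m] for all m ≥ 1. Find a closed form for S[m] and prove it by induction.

Claim: S[m] = 4^m + 2·2^m.

Base cases: S[1] = 8 and 4^1 + 2·2^1 = 8; S[2] = 24 and 4^2 + 2·2^2 = 24.
Assume S[j] = 4^j + 2·2^j for all 1 ≤ j ≤ r, where r ≥ 2.
Then S[r+1] = 6S[r] − 8S[r−1] = 6·(4^r + 2·2^r) − 8·(4^{r−1} + 2·2^{r−1}) = (6·4 − 8)4^{r−1} + 2·(6·2 − 8)2^{r−1} = 16·4^{r−1} + 8·2^{r−1} = 4^{r+1} + 2·2^{r+1}.
By strong induction, S[m] = 4^m + 2·2^m for all m ≥ 1.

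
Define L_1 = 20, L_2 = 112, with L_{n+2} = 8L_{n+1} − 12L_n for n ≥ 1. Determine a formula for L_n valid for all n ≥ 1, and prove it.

Claim: L_n = 3·6^n + 2^n.

Base cases: L_1 = 20 and 3·6^1 + 2^1 = 20; L_2 = 112 and 3·6^2 + 2^2 = 112.
Assume L_j = 3·6^j + 2^j for all 1 ≤ j ≤ m, where m ≥ 2.
Then L_{m+1} = 8L_m − 12L_{m−1} = 8·(3·6^m + 2^m) − 12·(3·6^{m−1} + 2^{m−1}) = 3·(8·6 − 12)6^{m−1} + (8·2 − 12)2^{m−1} = 108·6^{m−1} + 4·2^{m−1} = 3·6^{m+1} + 2^{m+1}.
This completes the inductive step, so L_n = 3·6^n + 2^n for all n ≥ 1.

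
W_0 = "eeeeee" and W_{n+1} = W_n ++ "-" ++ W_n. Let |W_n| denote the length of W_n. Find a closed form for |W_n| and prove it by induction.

Claim: |W_n| = 7·2^n − 1.

Base case: |W_0| = 6, and 7·2^0 − 1 = 6.
Assume |W_k| = 7·2^k − 1.
Then |W_{k+1}| = |W_k| + 1 + |W_k| = 2|W_k| + 1 = 2(7·2^k − 1) + 1 = 7·2^{k+1} − 2 + 1 = 7·2^{k+1} − 1.
Hence |W_n| = 7·2^n − 1 for every n ≥ 0, by induction.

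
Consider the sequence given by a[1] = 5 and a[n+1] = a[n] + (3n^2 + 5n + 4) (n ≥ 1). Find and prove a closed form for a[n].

Claim: a[n] = n^3 + n^2 + 2n + 1.

Base case: a[1] = 5, and 1^3 + 1^2 + 2·1 + 1 = 5.
Assume a[m] = m^3 + m^2 + 2m + 1.
Then a[m+1] = a[m] + (3m^2 + 5m + 4) = (m^3 + m^2 + 2m + 1) + (3m^2 + 5m + 4) = m^3 + 4m^2 + 7m + 5,
and (m+1)^3 + (m+1)^2 + 2·(m+1) + 1 = m^3 + 4m^2 + 7m + 5.
This completes the inductive step, so a[n] = n^3 + n^2 + 2n + 1 for all n ≥ 1.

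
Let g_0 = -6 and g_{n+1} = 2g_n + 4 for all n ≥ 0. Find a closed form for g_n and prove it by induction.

Claim: g_n = -2^{n+1} − 4.

Base case: g_0 = -6, and -2^{0+1} − 4 = -2 − 4 = -6.
Assume g_j = -2^{j+1} − 4 for some j ≥ 0.
Then g_{j+1} = 2g_j + 4 = 2·(-2^{j+1} − 4) + 4 = -2^{j+2} − 8 + 4 = -2^{j+2} − 4.
Hence g_n = -2^{n+1} − 4 for every n ≥ 0, by induction.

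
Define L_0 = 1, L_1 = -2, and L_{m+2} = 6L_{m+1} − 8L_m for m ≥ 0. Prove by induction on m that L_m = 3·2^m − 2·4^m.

Base cases: L_0 = 1 and 3·2^0 − 2·4^0 = 1; L_1 = -2 and 3·2^1 − 2·4^1 = -2.
Assume L_j = 3·2^j − 2·4^j for all 0 ≤ j ≤ k, where k ≥ 1.
Then L_{k+1} = 6L_k − 8L_{k−1} = 6·(3·2^k − 2·4^k) − 8·(3·2^{k−1} − 2·4^{k−1}) = 3·(6·2 − 8)2^{k−1} − 2·(6·4 − 8)4^{k−1} = 12·2^{k−1} − 32·4^{k−1} = 3·2^{k+1} − 2·4^{k+1}.
Hence L_m = 3·2^m − 2·4^m for every m ≥ 0, by strong induction.

L_m = 3·2^m − 2·4^m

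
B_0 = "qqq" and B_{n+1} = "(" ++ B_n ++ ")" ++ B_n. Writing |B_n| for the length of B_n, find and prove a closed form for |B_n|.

Claim: |B_n| = 5·2^n − 2.

Base case: |B_0| = 3, and 5·2^0 − 2 = 3.
Assume |B_m| = 5·2^m − 2.
Then |B_{m+1}| = 1 + |B_m| + 1 + |B_m| = 2|B_m| + 2 = 2(5·2^m − 2) + 2 = 5·2^{m+1} − 4 + 2 = 5·2^{m+1} − 2.
By induction, |B_n| = 5·2^n − 2 for all n ≥ 0.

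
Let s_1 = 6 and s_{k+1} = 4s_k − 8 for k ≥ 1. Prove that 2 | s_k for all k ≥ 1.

Base case: s_1 = 6 = 2·3, so 2 | s_1.
Assume 2 | s_j, so s_j = 2t for some integer t.
Then s_{j+1} = 4s_j − 8 = 4·(2t) − 8 = 2(4t − 4), so 2 | s_{j+1}.
By induction, 2 | s_k for all k ≥ 1.

2 | s_k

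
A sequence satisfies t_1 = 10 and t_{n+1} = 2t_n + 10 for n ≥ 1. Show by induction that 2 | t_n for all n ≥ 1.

Base case: t_1 = 10 = 2·5, so 2 | t_1.
Assume 2 | t_r, so t_r = 2s for some integer s.
Then t_{r+1} = 2t_r + 10 = 2·(2s) + 10 = 2(2s + 5), so 2 | t_{r+1}.
By induction, 2 | t_n for all n ≥ 1.

2 | t_n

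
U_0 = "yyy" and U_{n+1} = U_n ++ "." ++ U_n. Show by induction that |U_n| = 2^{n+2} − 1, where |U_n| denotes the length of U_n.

Base case: |U_0| = 3, and 2^{0+2} − 1 = 3.
Assume |U_m| = 2^{m+2} − 1.
Then |U_{m+1}| = |U_m| + 1 + |U_m| = 2|U_m| + 1 = 2(2^{m+2} − 1) + 1 = 2^{m+3} − 2 + 1 = 2^{m+3} − 1.
So the formula holds for m+1, and by induction |U_n| = 2^{n+2} − 1 for all n ≥ 0.

|U_n| = 2^{n+2} − 1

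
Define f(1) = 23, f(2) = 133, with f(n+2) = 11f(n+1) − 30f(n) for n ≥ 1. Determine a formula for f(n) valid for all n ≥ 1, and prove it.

Claim: f(n) = 3·6^n + 5^n.

Base cases: f(1) = 23 and 3·6^1 + 5^1 = 23; f(2) = 133 and 3·6^2 + 5^2 = 133.
Assume f(i) = 3·6^i + 5^i for all 1 ≤ i ≤ j, where j ≥ 2.
Then f(j+1) = 11f(j) − 30f(j−1) = 11·(3·6^j + 5^j) − 30·(3·6^{j−1} + 5^{j−1}) = 3·(11·6 − 30)6^{j−1} + (11·5 − 30)5^{j−1} = 108·6^{j−1} + 25·5^{j−1} = 3·6^{j+1} + 5^{j+1}.
So the formula holds for j+1, and by strong induction f(n) = 3·6^n + 5^n for all n ≥ 1.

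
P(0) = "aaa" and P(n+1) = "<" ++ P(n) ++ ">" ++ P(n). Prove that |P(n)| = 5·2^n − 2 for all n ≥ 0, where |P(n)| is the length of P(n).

Base case: |P(0)| = 3, and 5·2^0 − 2 = 3.
Assume |P(m)| = 5·2^m − 2.
Then |P(m+1)| = 1 + |P(m)| + 1 + |P(m)| = 2|P(m)| + 2 = 2(5·2^m − 2) + 2 = 5·2^{m+1} − 4 + 2 = 5·2^{m+1} − 2.
Hence |P(n)| = 5·2^n − 2 for every n ≥ 0, by induction.

|P(n)| = 5·2^n − 2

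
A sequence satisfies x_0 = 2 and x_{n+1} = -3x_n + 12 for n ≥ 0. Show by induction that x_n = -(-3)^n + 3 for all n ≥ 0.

Base case: x_0 = 2, and -(-3)^0 + 3 = -1 + 3 = 2.
Assume x_j = -(-3)^j + 3 for some j ≥ 0.
Then x_{j+1} = -3x_j + 12 = -3·(-(-3)^j + 3) + 12 = 3·(-3)^j − 9 + 12 = -(-3)^{j+1} + 3.
This completes the inductive step, so x_n = -(-3)^n + 3 for all n ≥ 0.

x_n = -(-3)^n + 3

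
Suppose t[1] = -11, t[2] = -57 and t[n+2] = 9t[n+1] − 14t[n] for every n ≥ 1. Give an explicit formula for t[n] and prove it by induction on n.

Claim: t[n] = -7^n − 2·2^n.

Base cases: t[1] = -11 and -7^1 − 2·2^1 = -11; t[2] = -57 and -7^2 − 2·2^2 = -57.
Assume t[j] = -7^j − 2·2^j for all 1 ≤ j ≤ k, where k ≥ 2.
Then t[k+1] = 9t[k] − 14t[k−1] = 9·(-7^k − 2·2^k) − 14·(-7^{k−1} − 2·2^{k−1}) = -(9·7 − 14)7^{k−1} − 2·(9·2 − 14)2^{k−1} = -49·7^{k−1} − 8·2^{k−1} = -7^{k+1} − 2·2^{k+1}.
Hence t[n] = -7^n − 2·2^n for every n ≥ 1, by strong induction.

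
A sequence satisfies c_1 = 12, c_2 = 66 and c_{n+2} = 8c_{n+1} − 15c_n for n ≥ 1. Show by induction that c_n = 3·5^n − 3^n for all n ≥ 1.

Base cases: c_1 = 12 and 3·5^1 − 3^1 = 12; c_2 = 66 and 3·5^2 − 3^2 = 66.
Assume c_j = 3·5^j − 3^j for all 1 ≤ j ≤ r, where r ≥ 2.
Then c_{r+1} = 8c_r − 15c_{r−1} = 8·(3·5^r − 3^r) − 15·(3·5^{r−1} − 3^{r−1}) = 3·(8·5 − 15)5^{r−1} − (8·3 − 15)3^{r−1} = 75·5^{r−1} − 9·3^{r−1} = 3·5^{r+1} − 3^{r+1}.
So the formula holds for r+1, and by strong induction c_n = 3·5^n − 3^n for all n ≥ 1.

c_n = 3·5^n − 3^n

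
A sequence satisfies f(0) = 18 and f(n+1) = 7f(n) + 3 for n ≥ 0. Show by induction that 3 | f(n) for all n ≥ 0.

Base case: f(0) = 18 = 3·6, so 3 | f(0).
Assume 3 | f(m), so f(m) = 3t for some integer t.
Then f(m+1) = 7f(m) + 3 = 7·(3t) + 3 = 3(7t + 1), so 3 | f(m+1).
This completes the inductive step, so 3 | f(n) for all n ≥ 0.

3 | f(n)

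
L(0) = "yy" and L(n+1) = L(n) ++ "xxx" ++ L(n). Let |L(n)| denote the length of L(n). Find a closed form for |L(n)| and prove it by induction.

Claim: |L(n)| = 5·2^n − 3.

Base case: |L(0)| = 2, and 5·2^0 − 3 = 2.
Assume |L(j)| = 5·2^j − 3.
Then |L(j+1)| = |L(j)| + 3 + |L(j)| = 2|L(j)| + 3 = 2(5·2^j − 3) + 3 = 5·2^{j+1} − 6 + 3 = 5·2^{j+1} − 3.
This completes the inductive step, so |L(n)| = 5·2^n − 3 for all n ≥ 0.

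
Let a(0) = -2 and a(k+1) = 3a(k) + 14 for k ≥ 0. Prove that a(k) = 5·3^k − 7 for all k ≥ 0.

Base case: a(0) = -2, and 5·3^0 − 7 = 5 − 7 = -2.
Assume a(j) = 5·3^j − 7 for some j ≥ 0.
Then a(j+1) = 3a(j) + 14 = 3·(5·3^j − 7) + 14 = 15·3^j − 21 + 14 = 5·3^{j+1} − 7.
This completes the inductive step, so a(k) = 5·3^k − 7 for all k ≥ 0.

a(k) = 5·3^k − 7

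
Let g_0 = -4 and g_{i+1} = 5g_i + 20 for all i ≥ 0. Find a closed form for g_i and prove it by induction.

Claim: g_i = 5^i − 5.

Base case: g_0 = -4, and 5^0 − 5 = 1 − 5 = -4.
Assume g_m = 5^m − 5 for some m ≥ 0.
Then g_{m+1} = 5g_m + 20 = 5·(5^m − 5) + 20 = 5^{m+1} − 25 + 20 = 5^{m+1} − 5.
Hence g_i = 5^i − 5 for every i ≥ 0, by induction.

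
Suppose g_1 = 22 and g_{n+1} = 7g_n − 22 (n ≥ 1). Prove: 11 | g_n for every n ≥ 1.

Base case: g_1 = 22 = 11·2, so 11 | g_1.
Assume 11 | g_m, so g_m = 11t for some integer t.
Then g_{m+1} = 7g_m − 22 = 7·(11t) − 22 = 11(7t − 2), so 11 | g_{m+1}.
By induction, 11 | g_n for all n ≥ 1.

11 | g_n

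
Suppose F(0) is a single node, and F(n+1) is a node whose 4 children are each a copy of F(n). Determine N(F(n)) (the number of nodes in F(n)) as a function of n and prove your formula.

Claim: N(F(n)) = (4^{n+1} − 1)/3.

Base case: N(F(0)) = 1, and (4^{0+1} − 1)/3 = 1.
Assume N(F(j)) = (4^{j+1} − 1)/3.
Then N(F(j+1)) = 1 + 4N(F(j)) = 1 + 4·(4^{j+1} − 1)/3 = 1 + (4^{j+2} − 4)/3 = (3 + 4^{j+2} − 4)/3 = (4^{j+2} − 1)/3.
This completes the inductive step, so N(F(n)) = (4^{n+1} − 1)/3 for all n ≥ 0.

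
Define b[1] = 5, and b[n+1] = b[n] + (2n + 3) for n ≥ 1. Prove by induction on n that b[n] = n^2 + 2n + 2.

Base case: b[1] = 5, and 1^2 + 2·1 + 2 = 5.
Assume b[j] = j^2 + 2j + 2.
Then b[j+1] = b[j] + (2j + 3) = (j^2 + 2j + 2) + (2j + 3) = j^2 + 4j + 5,
and (j+1)^2 + 2·(j+1) + 2 = j^2 + 4j + 5.
Hence b[n] = n^2 + 2n + 2 for every n ≥ 1, by induction.

b[n] = n^2 + 2n + 2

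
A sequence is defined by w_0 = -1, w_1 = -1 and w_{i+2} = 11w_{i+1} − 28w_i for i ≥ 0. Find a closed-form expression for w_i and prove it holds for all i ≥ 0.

Claim: w_i = 7^i − 2·4^i.

Base cases: w_0 = -1 and 7^0 − 2·4^0 = -1; w_1 = -1 and 7^1 − 2·4^1 = -1.
Assume w_j = 7^j − 2·4^j for all 0 ≤ j ≤ k, where k ≥ 1.
Then w_{k+1} = 11w_k − 28w_{k−1} = 11·(7^k − 2·4^k) − 28·(7^{k−1} − 2·4^{k−1}) = (11·7 − 28)7^{k−1} − 2·(11·4 − 28)4^{k−1} = 49·7^{k−1} − 32·4^{k−1} = 7^{k+1} − 2·4^{k+1}.
This completes the inductive step, so w_i = 7^i − 2·4^i for all i ≥ 0.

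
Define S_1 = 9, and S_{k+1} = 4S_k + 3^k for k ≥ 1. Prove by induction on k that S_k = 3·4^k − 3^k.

Base case: S_1 = 9, and 3·4^1 − 3^1 = 12 − 3 = 9.
Assume S_m = 3·4^m − 3^m for some m ≥ 1.
Then S_{m+1} = 4S_m + 3^m = 4·(3·4^m − 3^m) + 3^m = 3·4^{m+1} − 4·3^m + 3^m = 3·4^{m+1} − 3·3^m = 3·4^{m+1} − 3^{m+1}.
This completes the inductive step, so S_k = 3·4^k − 3^k for all k ≥ 1.

S_k = 3·4^k − 3^k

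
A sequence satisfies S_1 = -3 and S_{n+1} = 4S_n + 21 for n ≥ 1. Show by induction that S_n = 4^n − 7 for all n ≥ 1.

Base case: S_1 = -3, and 4^1 − 7 = 4 − 7 = -3.
Assume S_j = 4^j − 7 for some j ≥ 1.
Then S_{j+1} = 4S_j + 21 = 4·(4^j − 7) + 21 = 4^{j+1} − 28 + 21 = 4^{j+1} − 7.
This completes the inductive step, so S_n = 4^n − 7 for all n ≥ 1.

S_n = 4^n − 7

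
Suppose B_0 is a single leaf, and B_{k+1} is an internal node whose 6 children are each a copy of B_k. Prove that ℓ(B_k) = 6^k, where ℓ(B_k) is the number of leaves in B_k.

Base case: ℓ(B_0) = 1, and 6^0 = 1.
Assume ℓ(B_m) = 6^m.
Then ℓ(B_{m+1}) = 6·ℓ(B_m) = 6·6^m = 6^{m+1}.
So the formula holds for m+1, and by induction ℓ(B_k) = 6^k for all k ≥ 0.

ℓ(B_k) = 6^k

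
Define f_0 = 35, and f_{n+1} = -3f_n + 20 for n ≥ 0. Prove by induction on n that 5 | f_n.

Base case: f_0 = 35 = 5·7, so 5 | f_0.
Assume 5 | f_k, so f_k = 5t for some integer t.
Then f_{k+1} = -3f_k + 20 = -3·(5t) + 20 = 5(-3t + 4), so 5 | f_{k+1}.
By induction, 5 | f_n for all n ≥ 0.

5 | f_n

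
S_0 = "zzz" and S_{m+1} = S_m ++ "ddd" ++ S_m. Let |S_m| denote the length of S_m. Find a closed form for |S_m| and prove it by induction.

Claim: |S_m| = 6·2^m − 3.

Base case: |S_0| = 3, and 6·2^0 − 3 = 3.
Assume |S_r| = 6·2^r − 3.
Then |S_{r+1}| = |S_r| + 3 + |S_r| = 2|S_r| + 3 = 2(6·2^r − 3) + 3 = 6·2^{r+1} − 6 + 3 = 6·2^{r+1} − 3.
By induction, |S_m| = 6·2^m − 3 for all m ≥ 0.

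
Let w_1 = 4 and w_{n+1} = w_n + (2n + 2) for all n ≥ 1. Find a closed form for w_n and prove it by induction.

Claim: w_n = n^2 + n + 2.

Base case: w_1 = 4, and 1^2 + 1 + 2 = 4.
Assume w_k = k^2 + k + 2.
Then w_{k+1} = w_k + (2k + 2) = (k^2 + k + 2) + (2k + 2) = k^2 + 3k + 4,
and (k+1)^2 + (k+1) + 2 = k^2 + 3k + 4.
By induction, w_n = n^2 + n + 2 for all n ≥ 1.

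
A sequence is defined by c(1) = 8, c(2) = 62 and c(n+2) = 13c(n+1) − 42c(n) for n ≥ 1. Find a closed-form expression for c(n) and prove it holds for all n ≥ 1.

Claim: c(n) = -6^n + 2·7^n.

Base cases: c(1) = 8 and -6^1 + 2·7^1 = 8; c(2) = 62 and -6^2 + 2·7^2 = 62.
Assume c(j) = -6^j + 2·7^j for all 1 ≤ j ≤ k, where k ≥ 2.
Then c(k+1) = 13c(k) − 42c(k−1) = 13·(-6^k + 2·7^k) − 42·(-6^{k−1} + 2·7^{k−1}) = -(13·6 − 42)6^{k−1} + 2·(13·7 − 42)7^{k−1} = -36·6^{k−1} + 98·7^{k−1} = -6^{k+1} + 2·7^{k+1}.
Hence c(n) = -6^n + 2·7^n for every n ≥ 1, by strong induction.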